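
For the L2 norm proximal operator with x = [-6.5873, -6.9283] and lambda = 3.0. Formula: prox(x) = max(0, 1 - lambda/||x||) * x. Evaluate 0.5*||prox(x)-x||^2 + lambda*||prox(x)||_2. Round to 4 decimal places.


Step 1: Compute ||x||.
||x|| = 9.56
Step 2: Compute scaling factor.
scale = max(0, 1 - 3.0/9.56) = 0.6862
Step 3: prox(x) = [-4.5202, -4.7542]
||prox(x)|| = 6.56
Step 4: Proximal objective.
0.5*||prox-x||^2 = 4.5
lambda*||prox|| = 19.68
Total = 24.18


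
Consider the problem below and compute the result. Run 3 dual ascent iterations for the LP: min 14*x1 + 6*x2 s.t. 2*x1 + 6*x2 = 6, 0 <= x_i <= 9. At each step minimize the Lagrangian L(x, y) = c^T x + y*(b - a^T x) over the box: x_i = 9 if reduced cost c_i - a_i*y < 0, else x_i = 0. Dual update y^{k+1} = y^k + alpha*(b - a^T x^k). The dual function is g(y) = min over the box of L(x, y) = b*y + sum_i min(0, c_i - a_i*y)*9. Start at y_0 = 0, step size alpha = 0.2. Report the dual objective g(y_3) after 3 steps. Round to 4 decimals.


Dual ascent for LP: min 14*x1 + 6*x2, 2*x1 + 6*x2 = 6, 0 <= x_i <= 9
Step 1: y^k = 0.0, reduced costs: (14.0, 6.0)
  x^k = (0.0, 0.0), subgradient = b - a^T x = 6.0
  y^{k+1} = 0.0 + 0.2*6.0 = 1.2
Step 2: y^k = 1.2, reduced costs: (11.6, -1.2)
  x^k = (0.0, 9.0), subgradient = b - a^T x = -48.0
  y^{k+1} = 1.2 + 0.2*-48.0 = -8.4
Step 3: y^k = -8.4, reduced costs: (30.8, 56.4)
  x^k = (0.0, 0.0), subgradient = b - a^T x = 6.0
  y^{k+1} = -8.4 + 0.2*6.0 = -7.2
Dual objective at y_3 = -7.2: reduced costs (28.4, 49.2), box minimizer x = (0.0, 0.0)
g(y_3) = b*y + (c1 - a1*y)*x1 + (c2 - a2*y)*x2 = 6*(-7.2) + 28.4*0.0 + 49.2*0.0 = -43.2 + 0.0 + 0.0 = -43.2


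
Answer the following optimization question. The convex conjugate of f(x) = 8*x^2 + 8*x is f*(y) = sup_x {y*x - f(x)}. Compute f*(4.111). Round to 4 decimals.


f*(y) = sup_x {y*x - a*x^2 - b*x} = sup_x {(y-b)*x - a*x^2}
FOC: (y - b) - 2a*x = 0 => x* = (y - b)/(2a)
x* = (4.111 - 8)/(2*8) = -0.2431
f*(4.111) = (y-b)^2/(4a) = (4.111 - 8)^2/(4*8)
= 15.1243/32 = 0.4726


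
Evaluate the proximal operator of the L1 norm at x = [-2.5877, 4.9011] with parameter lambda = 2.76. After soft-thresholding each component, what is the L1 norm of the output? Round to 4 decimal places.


Soft-thresholding with lambda = 2.76:
prox(-2.5877) = sign(-2.5877)*max(|-2.5877| - 2.76, 0) = 0.0
prox(4.9011) = sign(4.9011)*max(|4.9011| - 2.76, 0) = 2.1411
prox(x) = [0.0, 2.1411]
||prox(x)||_1 = 0.0 + 2.1411 = 2.1411


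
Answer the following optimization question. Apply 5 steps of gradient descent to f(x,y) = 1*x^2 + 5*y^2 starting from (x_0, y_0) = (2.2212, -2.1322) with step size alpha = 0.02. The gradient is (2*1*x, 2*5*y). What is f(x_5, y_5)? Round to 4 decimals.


Gradient descent on f(x,y) = 1*x^2 + 5*y^2.
Starting point: (2.2212, -2.1322), alpha = 0.02
Step 1: grad_x = 2*1*2.2212 = 4.4424, grad_y = 2*5*-2.1322 = -21.322
  x_1 = 2.2212 - 0.02*4.4424 = 2.1324
  y_1 = -2.1322 - 0.02*-21.322 = -1.7058
Step 2: grad_x = 2*1*2.1324 = 4.2647, grad_y = 2*5*-1.7058 = -17.0576
  x_2 = 2.1324 - 0.02*4.2647 = 2.0471
  y_2 = -1.7058 - 0.02*-17.0576 = -1.3646
Step 3: grad_x = 2*1*2.0471 = 4.0941, grad_y = 2*5*-1.3646 = -13.6461
  x_3 = 2.0471 - 0.02*4.0941 = 1.9652
  y_3 = -1.3646 - 0.02*-13.6461 = -1.0917
Step 4: grad_x = 2*1*1.9652 = 3.9304, grad_y = 2*5*-1.0917 = -10.9169
  x_4 = 1.9652 - 0.02*3.9304 = 1.8866
  y_4 = -1.0917 - 0.02*-10.9169 = -0.8733
Step 5: grad_x = 2*1*1.8866 = 3.7731, grad_y = 2*5*-0.8733 = -8.7335
  x_5 = 1.8866 - 0.02*3.7731 = 1.8111
  y_5 = -0.8733 - 0.02*-8.7335 = -0.6987
f(1.8111, -0.6987) = 1*1.8111^2 + 5*(-0.6987)^2 = 5.7209


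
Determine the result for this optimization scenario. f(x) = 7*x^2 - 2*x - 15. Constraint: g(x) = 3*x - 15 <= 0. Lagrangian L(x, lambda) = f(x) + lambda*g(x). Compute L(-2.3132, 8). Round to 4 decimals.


Step 1: Evaluate f(x).
f(-2.3132) = 7*(-2.3132)^2 - 2*(-2.3132) - 15 = 27.0827
Step 2: Evaluate g(x).
g(-2.3132) = 3*-2.3132 - 15 = -21.9396
Step 3: Compute Lagrangian.
L = 27.0827 + 8*-21.9396 = -148.4341


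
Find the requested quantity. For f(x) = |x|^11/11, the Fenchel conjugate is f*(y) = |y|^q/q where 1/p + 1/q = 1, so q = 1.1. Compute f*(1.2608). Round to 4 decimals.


The conjugate exponent q satisfies 1/p + 1/q = 1.
p = 11, so q = 11/(11 - 1) = 1.1
|y|^q = 1.2608^1.1 = 1.2904
f*(1.2608) = 1.2904 / 1.1 = 1.1731


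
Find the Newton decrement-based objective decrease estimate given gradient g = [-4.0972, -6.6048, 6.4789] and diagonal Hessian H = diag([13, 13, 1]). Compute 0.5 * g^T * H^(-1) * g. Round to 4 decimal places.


Step 1: H is diagonal, so H^(-1) * g = [-0.3152, -0.5081, 6.4789].
Step 2: g^T H^(-1) g = sum_i g_i^2 / H_ii
  = (-4.0972)^2/13 + (-6.6048)^2/13 + (6.4789)^2/1
  = 1.2913 + 3.3556 + 41.9761 = 46.6231
Step 3: Objective decrease = 0.5 * g^T H^(-1) g = 23.3116


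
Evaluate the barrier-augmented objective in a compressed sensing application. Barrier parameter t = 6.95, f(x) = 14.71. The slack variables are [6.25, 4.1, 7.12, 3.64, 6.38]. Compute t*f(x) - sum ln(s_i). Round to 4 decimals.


Step 1: Compute log-barrier.
ln values: [1.8326, 1.411, 1.9629, 1.292, 1.8532]
phi = -(1.8326 + 1.411 + 1.9629 + 1.292 + 1.8532) = -8.3516
Step 2: Compute augmented objective.
t*f(x) = 6.95*14.71 = 102.2345
Total = 102.2345 - 8.3516 = 93.8829


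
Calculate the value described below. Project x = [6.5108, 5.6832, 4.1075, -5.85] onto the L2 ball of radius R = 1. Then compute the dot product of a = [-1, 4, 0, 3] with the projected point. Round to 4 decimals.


Step 1: Compute ||x|| (intermediates to 6 decimals).
||x|| = sqrt(6.5108^2 + 5.6832^2 + 4.1075^2 + (-5.85)^2) = 11.215317
Step 2: Project.
Since ||x|| > R, scale = R/||x|| = 1/11.215317 = 0.089164, proj(x) = scale * x
proj(x) = [0.580529, 0.506737, 0.366241, -0.521609]
Step 3: Dot product.
a^T * proj(x) = -1*0.580529 + 4*0.506737 + 0*0.366241 + 3*(-0.521609) = -0.1184


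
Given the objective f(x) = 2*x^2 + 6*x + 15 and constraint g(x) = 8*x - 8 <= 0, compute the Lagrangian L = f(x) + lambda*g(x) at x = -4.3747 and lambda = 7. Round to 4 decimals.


Step 1: Evaluate f(x).
f(-4.3747) = 2*(-4.3747)^2 + 6*(-4.3747) + 15 = 27.0278
Step 2: Evaluate g(x).
g(-4.3747) = 8*-4.3747 - 8 = -42.9976
Step 3: Compute Lagrangian.
L = 27.0278 + 7*-42.9976 = -273.9554


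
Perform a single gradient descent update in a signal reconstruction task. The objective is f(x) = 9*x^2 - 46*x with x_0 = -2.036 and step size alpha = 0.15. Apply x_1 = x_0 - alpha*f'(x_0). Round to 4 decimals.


We compute the gradient at x_0 and apply the update.
f'(x) = 18*x - 46
f'(-2.036) = 18*-2.036 - 46 = -82.648
x_1 = -2.036 - 0.15*-82.648 = 10.3612


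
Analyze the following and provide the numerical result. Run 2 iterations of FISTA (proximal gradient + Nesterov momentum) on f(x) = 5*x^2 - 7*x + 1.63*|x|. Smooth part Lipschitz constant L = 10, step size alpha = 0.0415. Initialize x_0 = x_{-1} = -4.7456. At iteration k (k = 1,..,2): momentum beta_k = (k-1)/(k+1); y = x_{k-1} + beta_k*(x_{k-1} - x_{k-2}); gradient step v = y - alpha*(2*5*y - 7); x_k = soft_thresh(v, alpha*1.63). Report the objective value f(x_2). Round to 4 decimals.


FISTA on f(x) = 5*x^2 - 7*x + 1.63*|x|
L = 10, alpha = 0.0415
Iteration 1: beta = 0.0, y = -4.7456 + 0.0*(-4.7456 + 4.7456) = -4.7456
  grad(y) = -54.456, v = y - alpha*grad = -2.4857
  prox(v) = soft_thresh(-2.4857, 0.0676) = -2.418
Iteration 2: beta = 0.3333, y = -2.418 + 0.3333*(-2.418 + 4.7456) = -1.6422
  grad(y) = -23.4217, v = y - alpha*grad = -0.6702
  prox(v) = soft_thresh(-0.6702, 0.0676) = -0.6025
f(x_2) = 5*(-0.6025)^2 - 7*(-0.6025) + 1.63*|-0.6025| = 7.015


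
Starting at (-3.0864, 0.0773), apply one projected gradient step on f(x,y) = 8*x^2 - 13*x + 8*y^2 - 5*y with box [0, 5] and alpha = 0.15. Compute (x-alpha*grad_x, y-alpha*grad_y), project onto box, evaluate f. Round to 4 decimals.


Step 1: Compute gradient at (-3.0864, 0.0773).
grad_x = 2*8*-3.0864 - 13 = -62.3824
grad_y = 2*8*0.0773 - 5 = -3.7632
Step 2: Gradient step.
x_raw = -3.0864 - 0.15*-62.3824 = 6.271
y_raw = 0.0773 - 0.15*-3.7632 = 0.6418
Step 3: Project onto [0, 5].
x_proj = clip(6.271) = 5.0
y_proj = clip(0.6418) = 0.6418
Step 4: Evaluate f.
f(5.0, 0.6418) = 135.0862


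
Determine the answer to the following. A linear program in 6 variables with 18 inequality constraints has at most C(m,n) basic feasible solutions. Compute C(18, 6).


Each vertex corresponds to some choice of n active constraints out of m, so the number of vertices is at most C(m, n) = m! / (n!(m-n)!).
m = 18, n = 6
Numerator: 18 * 17 * 16 * 15 * 14 * 13
Denominator: 6! = 720
C(18, 6) = 18564


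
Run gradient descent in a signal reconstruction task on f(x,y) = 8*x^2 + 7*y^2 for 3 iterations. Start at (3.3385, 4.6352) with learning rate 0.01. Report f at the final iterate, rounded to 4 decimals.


Gradient descent on f(x,y) = 8*x^2 + 7*y^2.
Starting point: (3.3385, 4.6352), alpha = 0.01
Step 1: grad_x = 2*8*3.3385 = 53.416, grad_y = 2*7*4.6352 = 64.8928
  x_1 = 3.3385 - 0.01*53.416 = 2.8043
  y_1 = 4.6352 - 0.01*64.8928 = 3.9863
Step 2: grad_x = 2*8*2.8043 = 44.8694, grad_y = 2*7*3.9863 = 55.8078
  x_2 = 2.8043 - 0.01*44.8694 = 2.3556
  y_2 = 3.9863 - 0.01*55.8078 = 3.4282
Step 3: grad_x = 2*8*2.3556 = 37.6903, grad_y = 2*7*3.4282 = 47.9947
  x_3 = 2.3556 - 0.01*37.6903 = 1.9787
  y_3 = 3.4282 - 0.01*47.9947 = 2.9482
f(1.9787, 2.9482) = 8*1.9787^2 + 7*2.9482^2 = 92.1685


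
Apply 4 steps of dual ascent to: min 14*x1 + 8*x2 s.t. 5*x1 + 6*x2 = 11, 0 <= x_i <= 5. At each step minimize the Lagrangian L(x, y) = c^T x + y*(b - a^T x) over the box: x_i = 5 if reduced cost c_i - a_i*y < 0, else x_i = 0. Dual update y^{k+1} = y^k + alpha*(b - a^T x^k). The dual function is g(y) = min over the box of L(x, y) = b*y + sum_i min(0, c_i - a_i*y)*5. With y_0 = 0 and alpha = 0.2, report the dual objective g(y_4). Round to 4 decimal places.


Dual ascent for LP: min 14*x1 + 8*x2, 5*x1 + 6*x2 = 11, 0 <= x_i <= 5
Step 1: y^k = 0.0, reduced costs: (14.0, 8.0)
  x^k = (0.0, 0.0), subgradient = b - a^T x = 11.0
  y^{k+1} = 0.0 + 0.2*11.0 = 2.2
Step 2: y^k = 2.2, reduced costs: (3.0, -5.2)
  x^k = (0.0, 5.0), subgradient = b - a^T x = -19.0
  y^{k+1} = 2.2 + 0.2*-19.0 = -1.6
Step 3: y^k = -1.6, reduced costs: (22.0, 17.6)
  x^k = (0.0, 0.0), subgradient = b - a^T x = 11.0
  y^{k+1} = -1.6 + 0.2*11.0 = 0.6
Step 4: y^k = 0.6, reduced costs: (11.0, 4.4)
  x^k = (0.0, 0.0), subgradient = b - a^T x = 11.0
  y^{k+1} = 0.6 + 0.2*11.0 = 2.8
Dual objective at y_4 = 2.8: reduced costs (0.0, -8.8), box minimizer x = (0.0, 5.0)
g(y_4) = b*y + (c1 - a1*y)*x1 + (c2 - a2*y)*x2 = 11*2.8 + 0.0*0.0 + (-8.8)*5.0 = 30.8 + 0.0 - 44.0 = -13.2


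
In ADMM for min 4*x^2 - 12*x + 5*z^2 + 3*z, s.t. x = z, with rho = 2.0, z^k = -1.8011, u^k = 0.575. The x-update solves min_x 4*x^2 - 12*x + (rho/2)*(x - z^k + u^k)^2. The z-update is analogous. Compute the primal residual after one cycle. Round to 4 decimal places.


ADMM iteration with rho = 2.0, z^k = -1.8011, u^k = 0.575
Step 1: x-update.
Minimize 4*x^2 - 12*x + (2.0/2)*(x + 1.8011 + 0.575)^2
FOC: (2*4 + 2.0)*x = 12 + 2.0*(-1.8011 - 0.575)
x^{k+1} = 0.7248
Step 2: z-update.
Minimize 5*z^2 + 3*z + (2.0/2)*(0.7248 - z + 0.575)^2
FOC: (2*5 + 2.0)*z = -3 + 2.0*(0.7248 + 0.575)
z^{k+1} = -0.0334
Step 3: u-update.
u^{k+1} = 0.575 + 0.7248 + 0.0334 = 1.3332
Step 4: Primal residual = |0.7248 + 0.0334| = 0.7582


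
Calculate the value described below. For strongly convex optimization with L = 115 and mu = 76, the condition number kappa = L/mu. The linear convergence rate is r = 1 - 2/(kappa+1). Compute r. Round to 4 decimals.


Step 1: Compute the condition number.
kappa = L/mu = 115/76 = 1.5132
Step 2: Compute the convergence rate.
r = 1 - 2/(kappa + 1) = 1 - 2*mu/(L + mu) = (L - mu)/(L + mu) = 39/191 = 0.2042


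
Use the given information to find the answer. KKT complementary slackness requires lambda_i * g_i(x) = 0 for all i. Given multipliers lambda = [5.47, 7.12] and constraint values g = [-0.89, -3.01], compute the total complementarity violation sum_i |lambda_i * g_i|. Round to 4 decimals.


KKT complementary slackness check:
lambda_1 * g_1 = 5.47 * -0.89 = -4.8683
lambda_2 * g_2 = 7.12 * -3.01 = -21.4312
Total violation = 4.8683 + 21.4312 = 26.2995


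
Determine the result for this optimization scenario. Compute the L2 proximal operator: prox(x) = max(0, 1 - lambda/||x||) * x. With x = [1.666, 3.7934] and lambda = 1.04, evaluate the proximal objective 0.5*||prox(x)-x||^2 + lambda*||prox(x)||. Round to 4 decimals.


Step 1: Compute ||x||.
||x|| = 4.1431
Step 2: Compute scaling factor.
scale = max(0, 1 - 1.04/4.1431) = 0.749
Step 3: prox(x) = [1.2478, 2.8412]
||prox(x)|| = 3.1031
Step 4: Proximal objective.
0.5*||prox-x||^2 = 0.5408
lambda*||prox|| = 3.2272
Total = 3.768


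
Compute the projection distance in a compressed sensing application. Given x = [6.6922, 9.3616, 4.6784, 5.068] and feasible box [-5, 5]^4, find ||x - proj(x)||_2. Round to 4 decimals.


Project each component onto [-5, 5].
clip(6.6922) = 5.0, clip(9.3616) = 5.0, clip(4.6784) = 4.6784, clip(5.068) = 5.0
Projection = [5.0, 5.0, 4.6784, 5.0]
Squared diffs: [2.8635, 19.0236, 0.0, 0.0046]
Distance = sqrt(21.8917) = 4.6789


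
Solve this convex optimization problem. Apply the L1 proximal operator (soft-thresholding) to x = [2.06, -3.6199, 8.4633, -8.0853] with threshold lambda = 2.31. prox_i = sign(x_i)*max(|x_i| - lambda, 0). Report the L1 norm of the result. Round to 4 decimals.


Soft-thresholding with lambda = 2.31:
prox(2.06) = sign(2.06)*max(|2.06| - 2.31, 0) = 0.0
prox(-3.6199) = sign(-3.6199)*max(|-3.6199| - 2.31, 0) = -1.3099
prox(8.4633) = sign(8.4633)*max(|8.4633| - 2.31, 0) = 6.1533
prox(-8.0853) = sign(-8.0853)*max(|-8.0853| - 2.31, 0) = -5.7753
prox(x) = [0.0, -1.3099, 6.1533, -5.7753]
||prox(x)||_1 = 0.0 + 1.3099 + 6.1533 + 5.7753 = 13.2385


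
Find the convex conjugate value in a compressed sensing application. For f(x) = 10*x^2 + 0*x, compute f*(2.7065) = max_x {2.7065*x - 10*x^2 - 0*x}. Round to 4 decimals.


f*(y) = sup_x {y*x - a*x^2 - b*x} = sup_x {(y-b)*x - a*x^2}
FOC: (y - b) - 2a*x = 0 => x* = (y - b)/(2a)
x* = (2.7065 - 0)/(2*10) = 0.1353
f*(2.7065) = (y-b)^2/(4a) = (2.7065 - 0)^2/(4*10)
= 7.3251/40 = 0.1831


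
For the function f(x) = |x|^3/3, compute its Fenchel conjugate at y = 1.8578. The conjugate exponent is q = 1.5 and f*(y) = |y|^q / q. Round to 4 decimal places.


The conjugate exponent q satisfies 1/p + 1/q = 1.
p = 3, so q = 3/(3 - 1) = 1.5
|y|^q = 1.8578^1.5 = 2.5322
f*(1.8578) = 2.5322 / 1.5 = 1.6881


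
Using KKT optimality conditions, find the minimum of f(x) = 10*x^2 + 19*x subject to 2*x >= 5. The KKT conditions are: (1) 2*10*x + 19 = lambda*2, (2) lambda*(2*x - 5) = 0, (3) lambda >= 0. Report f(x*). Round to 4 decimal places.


Step 1: Try lambda = 0 (constraint inactive).
x_unc = -19/(2*10) = -0.95
Check: 2*-0.95 = -1.9 < 5 -- violated!
Step 2: Constraint must be active: 2*x = 5
x* = 5/2 = 2.5
lambda = (2*10*2.5 + 19)/2 = 34.5
Step 3: Compute optimal value.
f(x*) = 10*2.5^2 + 19*2.5 = 110.0


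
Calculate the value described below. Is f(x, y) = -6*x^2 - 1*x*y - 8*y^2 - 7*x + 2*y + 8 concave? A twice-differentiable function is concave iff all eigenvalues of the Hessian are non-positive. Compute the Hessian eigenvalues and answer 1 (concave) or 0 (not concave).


The Hessian of f(x,y) = -6*x^2 - 1*x*y - 8*y^2 - 7*x + 2*y + 8 is:
H = [[-12, -1], [-1, -16]]
Trace = -12 - 16 = -28
Determinant = -12*-16 - (-1)^2 = 191
Discriminant = (-28)^2 - 4*191 = 20.0
Eigenvalues: lambda_1 = -16.2361, lambda_2 = -11.7639
The function is concave.

1


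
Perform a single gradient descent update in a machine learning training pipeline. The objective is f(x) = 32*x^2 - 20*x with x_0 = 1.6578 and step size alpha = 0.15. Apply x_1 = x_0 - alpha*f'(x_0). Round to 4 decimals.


We compute the gradient at x_0 and apply the update.
f'(x) = 64*x - 20
f'(1.6578) = 64*1.6578 - 20 = 86.0992
x_1 = 1.6578 - 0.15*86.0992 = -11.2571


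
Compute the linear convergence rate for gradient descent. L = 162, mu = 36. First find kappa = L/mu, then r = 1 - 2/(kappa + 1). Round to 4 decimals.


Step 1: Compute the condition number.
kappa = L/mu = 162/36 = 4.5
Step 2: Compute the convergence rate.
r = 1 - 2/(kappa + 1) = 1 - 2*mu/(L + mu) = (L - mu)/(L + mu) = 126/198 = 0.6364


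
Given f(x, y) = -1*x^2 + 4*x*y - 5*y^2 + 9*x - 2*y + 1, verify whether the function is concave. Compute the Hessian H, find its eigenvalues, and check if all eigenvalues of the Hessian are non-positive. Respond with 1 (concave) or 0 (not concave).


The Hessian of f(x,y) = -1*x^2 + 4*x*y - 5*y^2 + 9*x - 2*y + 1 is:
H = [[-2, 4], [4, -10]]
Trace = -2 - 10 = -12
Determinant = -2*-10 - (4)^2 = 4
Discriminant = (-12)^2 - 4*4 = 128.0
Eigenvalues: lambda_1 = -11.6569, lambda_2 = -0.3431
The function is concave.

1


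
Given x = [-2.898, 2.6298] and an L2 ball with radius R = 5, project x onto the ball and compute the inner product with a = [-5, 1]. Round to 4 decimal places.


Step 1: Compute ||x|| (intermediates to 6 decimals).
||x|| = sqrt((-2.898)^2 + 2.6298^2) = 3.913343
Step 2: Project.
Since ||x|| <= R, proj = x (no scaling needed).
proj(x) = [-2.898, 2.6298]
Step 3: Dot product.
a^T * proj(x) = -5*(-2.898) + 1*2.6298 = 17.1198


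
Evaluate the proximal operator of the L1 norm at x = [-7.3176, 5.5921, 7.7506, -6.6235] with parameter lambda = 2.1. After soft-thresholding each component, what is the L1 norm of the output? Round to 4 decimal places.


Soft-thresholding with lambda = 2.1:
prox(-7.3176) = sign(-7.3176)*max(|-7.3176| - 2.1, 0) = -5.2176
prox(5.5921) = sign(5.5921)*max(|5.5921| - 2.1, 0) = 3.4921
prox(7.7506) = sign(7.7506)*max(|7.7506| - 2.1, 0) = 5.6506
prox(-6.6235) = sign(-6.6235)*max(|-6.6235| - 2.1, 0) = -4.5235
prox(x) = [-5.2176, 3.4921, 5.6506, -4.5235]
||prox(x)||_1 = 5.2176 + 3.4921 + 5.6506 + 4.5235 = 18.8838


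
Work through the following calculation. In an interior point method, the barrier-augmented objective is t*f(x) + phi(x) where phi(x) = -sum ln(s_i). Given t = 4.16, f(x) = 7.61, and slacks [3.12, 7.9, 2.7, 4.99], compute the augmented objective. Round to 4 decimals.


Step 1: Compute log-barrier.
ln values: [1.1378, 2.0669, 0.9933, 1.6074]
phi = -(1.1378 + 2.0669 + 0.9933 + 1.6074) = -5.8054
Step 2: Compute augmented objective.
t*f(x) = 4.16*7.61 = 31.6576
Total = 31.6576 - 5.8054 = 25.8522


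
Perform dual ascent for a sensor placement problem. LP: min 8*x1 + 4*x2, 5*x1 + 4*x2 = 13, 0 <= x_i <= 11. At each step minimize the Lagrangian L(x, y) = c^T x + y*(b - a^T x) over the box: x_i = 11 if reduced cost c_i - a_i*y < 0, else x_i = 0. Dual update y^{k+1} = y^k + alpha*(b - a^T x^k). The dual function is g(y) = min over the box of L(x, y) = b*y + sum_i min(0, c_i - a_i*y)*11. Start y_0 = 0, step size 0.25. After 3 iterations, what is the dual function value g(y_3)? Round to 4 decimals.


Dual ascent for LP: min 8*x1 + 4*x2, 5*x1 + 4*x2 = 13, 0 <= x_i <= 11
Step 1: y^k = 0.0, reduced costs: (8.0, 4.0)
  x^k = (0.0, 0.0), subgradient = b - a^T x = 13.0
  y^{k+1} = 0.0 + 0.25*13.0 = 3.25
Step 2: y^k = 3.25, reduced costs: (-8.25, -9.0)
  x^k = (11.0, 11.0), subgradient = b - a^T x = -86.0
  y^{k+1} = 3.25 + 0.25*-86.0 = -18.25
Step 3: y^k = -18.25, reduced costs: (99.25, 77.0)
  x^k = (0.0, 0.0), subgradient = b - a^T x = 13.0
  y^{k+1} = -18.25 + 0.25*13.0 = -15.0
Dual objective at y_3 = -15.0: reduced costs (83.0, 64.0), box minimizer x = (0.0, 0.0)
g(y_3) = b*y + (c1 - a1*y)*x1 + (c2 - a2*y)*x2 = 13*(-15.0) + 83.0*0.0 + 64.0*0.0 = -195.0 + 0.0 + 0.0 = -195.0


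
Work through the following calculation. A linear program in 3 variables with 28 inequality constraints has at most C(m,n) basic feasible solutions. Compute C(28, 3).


Each vertex corresponds to some choice of n active constraints out of m, so the number of vertices is at most C(m, n) = m! / (n!(m-n)!).
m = 28, n = 3
Numerator: 28 * 27 * 26
Denominator: 3! = 6
C(28, 3) = 3276


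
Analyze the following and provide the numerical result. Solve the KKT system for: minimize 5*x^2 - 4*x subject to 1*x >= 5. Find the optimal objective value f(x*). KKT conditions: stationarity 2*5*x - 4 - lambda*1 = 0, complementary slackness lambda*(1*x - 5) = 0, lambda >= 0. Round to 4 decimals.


Step 1: Try lambda = 0 (constraint inactive).
x_unc = 4/(2*5) = 0.4
Check: 1*0.4 = 0.4 < 5 -- violated!
Step 2: Constraint must be active: 1*x = 5
x* = 5/1 = 5.0
lambda = (2*5*5.0 - 4)/1 = 46.0
Step 3: Compute optimal value.
f(x*) = 5*5.0^2 - 4*5.0 = 105.0


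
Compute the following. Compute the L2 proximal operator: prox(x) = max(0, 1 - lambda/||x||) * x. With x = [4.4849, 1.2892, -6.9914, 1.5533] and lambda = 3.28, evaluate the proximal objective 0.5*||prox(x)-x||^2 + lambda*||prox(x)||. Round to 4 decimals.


Step 1: Compute ||x||.
||x|| = 8.548
Step 2: Compute scaling factor.
scale = max(0, 1 - 3.28/8.548) = 0.6163
Step 3: prox(x) = [2.764, 0.7945, -4.3087, 0.9573]
||prox(x)|| = 5.268
Step 4: Proximal objective.
0.5*||prox-x||^2 = 5.3792
lambda*||prox|| = 17.279
Total = 22.6583


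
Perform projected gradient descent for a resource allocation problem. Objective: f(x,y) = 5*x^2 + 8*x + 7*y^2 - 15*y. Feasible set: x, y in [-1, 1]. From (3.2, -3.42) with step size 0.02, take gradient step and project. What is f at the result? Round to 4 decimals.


Step 1: Compute gradient at (3.2, -3.42).
grad_x = 2*5*3.2 + 8 = 40.0
grad_y = 2*7*-3.42 - 15 = -62.88
Step 2: Gradient step.
x_raw = 3.2 - 0.02*40.0 = 2.4
y_raw = -3.42 - 0.02*-62.88 = -2.1624
Step 3: Project onto [-1, 1].
x_proj = clip(2.4) = 1.0
y_proj = clip(-2.1624) = -1.0
Step 4: Evaluate f.
f(1.0, -1.0) = 35.0


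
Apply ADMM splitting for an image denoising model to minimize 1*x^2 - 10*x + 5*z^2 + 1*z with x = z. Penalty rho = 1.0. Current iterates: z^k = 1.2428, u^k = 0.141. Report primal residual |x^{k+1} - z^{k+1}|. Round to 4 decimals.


ADMM iteration with rho = 1.0, z^k = 1.2428, u^k = 0.141
Step 1: x-update.
Minimize 1*x^2 - 10*x + (1.0/2)*(x - 1.2428 + 0.141)^2
FOC: (2*1 + 1.0)*x = 10 + 1.0*(1.2428 - 0.141)
x^{k+1} = 3.7006
Step 2: z-update.
Minimize 5*z^2 + 1*z + (1.0/2)*(3.7006 - z + 0.141)^2
FOC: (2*5 + 1.0)*z = -1 + 1.0*(3.7006 + 0.141)
z^{k+1} = 0.2583
Step 3: u-update.
u^{k+1} = 0.141 + 3.7006 - 0.2583 = 3.5833
Step 4: Primal residual = |3.7006 - 0.2583| = 3.4423


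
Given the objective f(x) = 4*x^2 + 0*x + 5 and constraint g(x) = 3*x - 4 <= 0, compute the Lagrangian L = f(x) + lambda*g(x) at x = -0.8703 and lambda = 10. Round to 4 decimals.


Step 1: Evaluate f(x).
f(-0.8703) = 4*(-0.8703)^2 + 0*(-0.8703) + 5 = 8.0297
Step 2: Evaluate g(x).
g(-0.8703) = 3*-0.8703 - 4 = -6.6109
Step 3: Compute Lagrangian.
L = 8.0297 + 10*-6.6109 = -58.0793


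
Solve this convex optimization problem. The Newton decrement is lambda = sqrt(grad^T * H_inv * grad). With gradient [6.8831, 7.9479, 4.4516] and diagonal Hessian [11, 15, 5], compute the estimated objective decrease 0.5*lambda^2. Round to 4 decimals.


Step 1: H is diagonal, so H^(-1) * g = [0.6257, 0.5299, 0.8903].
Step 2: g^T H^(-1) g = sum_i g_i^2 / H_ii
  = (6.8831)^2/11 + (7.9479)^2/15 + (4.4516)^2/5
  = 4.307 + 4.2113 + 3.9633 = 12.4816
Step 3: Objective decrease = 0.5 * g^T H^(-1) g = 6.2408


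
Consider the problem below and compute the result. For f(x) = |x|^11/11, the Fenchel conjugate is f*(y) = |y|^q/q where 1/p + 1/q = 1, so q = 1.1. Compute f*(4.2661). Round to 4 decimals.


The conjugate exponent q satisfies 1/p + 1/q = 1.
p = 11, so q = 11/(11 - 1) = 1.1
|y|^q = 4.2661^1.1 = 4.9321
f*(4.2661) = 4.9321 / 1.1 = 4.4838


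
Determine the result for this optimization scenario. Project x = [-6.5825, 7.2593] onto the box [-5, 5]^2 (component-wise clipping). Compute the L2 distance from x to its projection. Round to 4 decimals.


Project each component onto [-5, 5].
clip(-6.5825) = -5.0, clip(7.2593) = 5.0
Projection = [-5.0, 5.0]
Squared diffs: [2.5043, 5.1044]
Distance = sqrt(7.6087) = 2.7584


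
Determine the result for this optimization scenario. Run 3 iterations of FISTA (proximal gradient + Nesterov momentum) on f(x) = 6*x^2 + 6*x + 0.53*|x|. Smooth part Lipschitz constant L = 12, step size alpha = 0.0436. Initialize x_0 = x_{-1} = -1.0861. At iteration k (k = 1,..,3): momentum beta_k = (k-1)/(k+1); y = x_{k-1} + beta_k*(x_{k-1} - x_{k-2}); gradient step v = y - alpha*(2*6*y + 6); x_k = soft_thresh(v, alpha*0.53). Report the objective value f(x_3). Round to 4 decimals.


FISTA on f(x) = 6*x^2 + 6*x + 0.53*|x|
L = 12, alpha = 0.0436
Iteration 1: beta = 0.0, y = -1.0861 + 0.0*(-1.0861 + 1.0861) = -1.0861
  grad(y) = -7.0332, v = y - alpha*grad = -0.7795
  prox(v) = soft_thresh(-0.7795, 0.0231) = -0.7563
Iteration 2: beta = 0.3333, y = -0.7563 + 0.3333*(-0.7563 + 1.0861) = -0.6464
  grad(y) = -1.7571, v = y - alpha*grad = -0.5698
  prox(v) = soft_thresh(-0.5698, 0.0231) = -0.5467
Iteration 3: beta = 0.5, y = -0.5467 + 0.5*(-0.5467 + 0.7563) = -0.4419
  grad(y) = 0.6973, v = y - alpha*grad = -0.4723
  prox(v) = soft_thresh(-0.4723, 0.0231) = -0.4492
f(x_3) = 6*(-0.4492)^2 + 6*(-0.4492) + 0.53*|-0.4492| = -1.2464


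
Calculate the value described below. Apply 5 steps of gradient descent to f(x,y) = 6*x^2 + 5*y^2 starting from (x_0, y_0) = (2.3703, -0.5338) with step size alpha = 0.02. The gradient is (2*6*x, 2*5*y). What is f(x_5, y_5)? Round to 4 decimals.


Gradient descent on f(x,y) = 6*x^2 + 5*y^2.
Starting point: (2.3703, -0.5338), alpha = 0.02
Step 1: grad_x = 2*6*2.3703 = 28.4436, grad_y = 2*5*-0.5338 = -5.338
  x_1 = 2.3703 - 0.02*28.4436 = 1.8014
  y_1 = -0.5338 - 0.02*-5.338 = -0.427
Step 2: grad_x = 2*6*1.8014 = 21.6171, grad_y = 2*5*-0.427 = -4.2704
  x_2 = 1.8014 - 0.02*21.6171 = 1.3691
  y_2 = -0.427 - 0.02*-4.2704 = -0.3416
Step 3: grad_x = 2*6*1.3691 = 16.429, grad_y = 2*5*-0.3416 = -3.4163
  x_3 = 1.3691 - 0.02*16.429 = 1.0405
  y_3 = -0.3416 - 0.02*-3.4163 = -0.2733
Step 4: grad_x = 2*6*1.0405 = 12.4861, grad_y = 2*5*-0.2733 = -2.7331
  x_4 = 1.0405 - 0.02*12.4861 = 0.7908
  y_4 = -0.2733 - 0.02*-2.7331 = -0.2186
Step 5: grad_x = 2*6*0.7908 = 9.4894, grad_y = 2*5*-0.2186 = -2.1864
  x_5 = 0.7908 - 0.02*9.4894 = 0.601
  y_5 = -0.2186 - 0.02*-2.1864 = -0.1749
f(0.601, -0.1749) = 6*0.601^2 + 5*(-0.1749)^2 = 2.3202


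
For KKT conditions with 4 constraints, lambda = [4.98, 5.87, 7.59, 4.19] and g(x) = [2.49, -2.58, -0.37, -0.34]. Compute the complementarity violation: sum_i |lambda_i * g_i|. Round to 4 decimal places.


KKT complementary slackness check:
lambda_1 * g_1 = 4.98 * 2.49 = 12.4002
lambda_2 * g_2 = 5.87 * -2.58 = -15.1446
lambda_3 * g_3 = 7.59 * -0.37 = -2.8083
lambda_4 * g_4 = 4.19 * -0.34 = -1.4246
Total violation = 12.4002 + 15.1446 + 2.8083 + 1.4246 = 31.7777


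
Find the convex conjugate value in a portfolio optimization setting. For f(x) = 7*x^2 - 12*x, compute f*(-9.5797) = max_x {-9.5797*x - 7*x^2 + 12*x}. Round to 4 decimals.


f*(y) = sup_x {y*x - a*x^2 - b*x} = sup_x {(y-b)*x - a*x^2}
FOC: (y - b) - 2a*x = 0 => x* = (y - b)/(2a)
x* = (-9.5797 + 12)/(2*7) = 0.1729
f*(-9.5797) = (y-b)^2/(4a) = (-9.5797 + 12)^2/(4*7)
= 5.8579/28 = 0.2092


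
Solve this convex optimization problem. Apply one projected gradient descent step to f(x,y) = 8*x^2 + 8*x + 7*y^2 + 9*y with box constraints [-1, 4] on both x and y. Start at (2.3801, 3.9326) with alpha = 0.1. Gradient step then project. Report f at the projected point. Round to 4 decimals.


Step 1: Compute gradient at (2.3801, 3.9326).
grad_x = 2*8*2.3801 + 8 = 46.0816
grad_y = 2*7*3.9326 + 9 = 64.0564
Step 2: Gradient step.
x_raw = 2.3801 - 0.1*46.0816 = -2.2281
y_raw = 3.9326 - 0.1*64.0564 = -2.473
Step 3: Project onto [-1, 4].
x_proj = clip(-2.2281) = -1.0
y_proj = clip(-2.473) = -1.0
Step 4: Evaluate f.
f(-1.0, -1.0) = -2.0


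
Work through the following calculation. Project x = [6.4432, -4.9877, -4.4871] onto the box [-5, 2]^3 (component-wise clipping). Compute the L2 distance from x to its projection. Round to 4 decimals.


Project each component onto [-5, 2].
clip(6.4432) = 2.0, clip(-4.9877) = -4.9877, clip(-4.4871) = -4.4871
Projection = [2.0, -4.9877, -4.4871]
Squared diffs: [19.742, 0.0, 0.0]
Distance = sqrt(19.742) = 4.4432


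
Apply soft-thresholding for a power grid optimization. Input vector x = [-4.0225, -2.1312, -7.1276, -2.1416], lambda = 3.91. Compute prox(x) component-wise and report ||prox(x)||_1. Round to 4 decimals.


Soft-thresholding with lambda = 3.91:
prox(-4.0225) = sign(-4.0225)*max(|-4.0225| - 3.91, 0) = -0.1125
prox(-2.1312) = sign(-2.1312)*max(|-2.1312| - 3.91, 0) = 0.0
prox(-7.1276) = sign(-7.1276)*max(|-7.1276| - 3.91, 0) = -3.2176
prox(-2.1416) = sign(-2.1416)*max(|-2.1416| - 3.91, 0) = 0.0
prox(x) = [-0.1125, 0.0, -3.2176, 0.0]
||prox(x)||_1 = 0.1125 + 0.0 + 3.2176 + 0.0 = 3.3301


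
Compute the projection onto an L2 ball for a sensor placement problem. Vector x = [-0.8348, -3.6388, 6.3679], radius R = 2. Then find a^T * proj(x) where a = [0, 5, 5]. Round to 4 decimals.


Step 1: Compute ||x|| (intermediates to 6 decimals).
||x|| = sqrt((-0.8348)^2 + (-3.6388)^2 + 6.3679^2) = 7.381592
Step 2: Project.
Since ||x|| > R, scale = R/||x|| = 2/7.381592 = 0.270944, proj(x) = scale * x
proj(x) = [-0.226184, -0.985911, 1.725344]
Step 3: Dot product.
a^T * proj(x) = 0*(-0.226184) + 5*(-0.985911) + 5*1.725344 = 3.6972


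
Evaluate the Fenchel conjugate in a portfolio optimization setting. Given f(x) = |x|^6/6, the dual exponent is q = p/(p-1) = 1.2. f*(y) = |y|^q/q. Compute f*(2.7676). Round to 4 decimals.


The conjugate exponent q satisfies 1/p + 1/q = 1.
p = 6, so q = 6/(6 - 1) = 1.2
|y|^q = 2.7676^1.2 = 3.3925
f*(2.7676) = 3.3925 / 1.2 = 2.8271


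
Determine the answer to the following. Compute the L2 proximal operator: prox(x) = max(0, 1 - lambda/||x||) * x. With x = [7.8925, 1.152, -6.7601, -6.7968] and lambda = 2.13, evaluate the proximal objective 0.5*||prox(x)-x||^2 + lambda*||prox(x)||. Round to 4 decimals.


Step 1: Compute ||x||.
||x|| = 12.4705
Step 2: Compute scaling factor.
scale = max(0, 1 - 2.13/12.4705) = 0.8292
Step 3: prox(x) = [6.5444, 0.9552, -5.6055, -5.6359]
||prox(x)|| = 10.3405
Step 4: Proximal objective.
0.5*||prox-x||^2 = 2.2685
lambda*||prox|| = 22.0253
Total = 24.2938


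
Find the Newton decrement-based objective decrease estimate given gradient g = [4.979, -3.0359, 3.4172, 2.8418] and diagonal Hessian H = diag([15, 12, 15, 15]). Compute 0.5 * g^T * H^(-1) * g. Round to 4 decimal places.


Step 1: H is diagonal, so H^(-1) * g = [0.3319, -0.253, 0.2278, 0.1895].
Step 2: g^T H^(-1) g = sum_i g_i^2 / H_ii
  = (4.979)^2/15 + (-3.0359)^2/12 + (3.4172)^2/15 + (2.8418)^2/15
  = 1.6527 + 0.7681 + 0.7785 + 0.5384 = 3.7376
Step 3: Objective decrease = 0.5 * g^T H^(-1) g = 1.8688


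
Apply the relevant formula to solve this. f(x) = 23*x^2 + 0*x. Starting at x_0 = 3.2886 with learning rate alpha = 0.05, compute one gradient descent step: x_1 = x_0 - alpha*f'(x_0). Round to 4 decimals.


We compute the gradient at x_0 and apply the update.
f'(x) = 46*x + 0
f'(3.2886) = 46*3.2886 + 0 = 151.2756
x_1 = 3.2886 - 0.05*151.2756 = -4.2752


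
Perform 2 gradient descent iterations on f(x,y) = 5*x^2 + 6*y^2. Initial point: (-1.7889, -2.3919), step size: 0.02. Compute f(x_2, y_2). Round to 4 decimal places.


Gradient descent on f(x,y) = 5*x^2 + 6*y^2.
Starting point: (-1.7889, -2.3919), alpha = 0.02
Step 1: grad_x = 2*5*-1.7889 = -17.889, grad_y = 2*6*-2.3919 = -28.7028
  x_1 = -1.7889 - 0.02*-17.889 = -1.4311
  y_1 = -2.3919 - 0.02*-28.7028 = -1.8178
Step 2: grad_x = 2*5*-1.4311 = -14.3112, grad_y = 2*6*-1.8178 = -21.8141
  x_2 = -1.4311 - 0.02*-14.3112 = -1.1449
  y_2 = -1.8178 - 0.02*-21.8141 = -1.3816
f(-1.1449, -1.3816) = 5*(-1.1449)^2 + 6*(-1.3816)^2 = 18.0062


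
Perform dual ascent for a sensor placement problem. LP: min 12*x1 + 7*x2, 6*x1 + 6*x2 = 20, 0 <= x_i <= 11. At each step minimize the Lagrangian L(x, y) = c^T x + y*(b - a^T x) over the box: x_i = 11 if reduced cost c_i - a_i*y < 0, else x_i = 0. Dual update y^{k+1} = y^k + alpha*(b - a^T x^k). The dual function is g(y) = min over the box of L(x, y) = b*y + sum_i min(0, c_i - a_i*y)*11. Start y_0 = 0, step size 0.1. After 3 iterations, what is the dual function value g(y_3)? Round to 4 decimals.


Dual ascent for LP: min 12*x1 + 7*x2, 6*x1 + 6*x2 = 20, 0 <= x_i <= 11
Step 1: y^k = 0.0, reduced costs: (12.0, 7.0)
  x^k = (0.0, 0.0), subgradient = b - a^T x = 20.0
  y^{k+1} = 0.0 + 0.1*20.0 = 2.0
Step 2: y^k = 2.0, reduced costs: (0.0, -5.0)
  x^k = (0.0, 11.0), subgradient = b - a^T x = -46.0
  y^{k+1} = 2.0 + 0.1*-46.0 = -2.6
Step 3: y^k = -2.6, reduced costs: (27.6, 22.6)
  x^k = (0.0, 0.0), subgradient = b - a^T x = 20.0
  y^{k+1} = -2.6 + 0.1*20.0 = -0.6
Dual objective at y_3 = -0.6: reduced costs (15.6, 10.6), box minimizer x = (0.0, 0.0)
g(y_3) = b*y + (c1 - a1*y)*x1 + (c2 - a2*y)*x2 = 20*(-0.6) + 15.6*0.0 + 10.6*0.0 = -12.0 + 0.0 + 0.0 = -12.0


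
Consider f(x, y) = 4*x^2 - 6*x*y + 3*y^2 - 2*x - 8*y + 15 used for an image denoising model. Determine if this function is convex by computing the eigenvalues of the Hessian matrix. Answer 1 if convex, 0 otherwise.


The Hessian of f(x,y) = 4*x^2 - 6*x*y + 3*y^2 - 2*x - 8*y + 15 is:
H = [[8, -6], [-6, 6]]
Trace = 8 + 6 = 14
Determinant = 8*6 - (-6)^2 = 12
Discriminant = (14)^2 - 4*12 = 148.0
Eigenvalues: lambda_1 = 0.9172, lambda_2 = 13.0828
The function is convex.

1


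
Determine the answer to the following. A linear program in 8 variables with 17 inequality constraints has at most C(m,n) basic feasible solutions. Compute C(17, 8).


Each vertex corresponds to some choice of n active constraints out of m, so the number of vertices is at most C(m, n) = m! / (n!(m-n)!).
m = 17, n = 8
Numerator: 17 * 16 * 15 * 14 * 13 * 12 * 11 * 10
Denominator: 8! = 40320
C(17, 8) = 24310


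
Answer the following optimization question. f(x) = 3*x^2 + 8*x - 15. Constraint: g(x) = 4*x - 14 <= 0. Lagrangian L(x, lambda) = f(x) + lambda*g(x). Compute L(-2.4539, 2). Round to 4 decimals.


Step 1: Evaluate f(x).
f(-2.4539) = 3*(-2.4539)^2 + 8*(-2.4539) - 15 = -16.5663
Step 2: Evaluate g(x).
g(-2.4539) = 4*-2.4539 - 14 = -23.8156
Step 3: Compute Lagrangian.
L = -16.5663 + 2*-23.8156 = -64.1975


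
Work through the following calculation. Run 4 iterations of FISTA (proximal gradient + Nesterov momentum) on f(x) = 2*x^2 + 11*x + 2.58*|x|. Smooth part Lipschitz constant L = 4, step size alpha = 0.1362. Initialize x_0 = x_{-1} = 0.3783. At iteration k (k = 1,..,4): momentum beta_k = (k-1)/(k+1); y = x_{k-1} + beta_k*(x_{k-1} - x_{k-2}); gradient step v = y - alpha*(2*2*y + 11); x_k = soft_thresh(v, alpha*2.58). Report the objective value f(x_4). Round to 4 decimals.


FISTA on f(x) = 2*x^2 + 11*x + 2.58*|x|
L = 4, alpha = 0.1362
Iteration 1: beta = 0.0, y = 0.3783 + 0.0*(0.3783 - 0.3783) = 0.3783
  grad(y) = 12.5132, v = y - alpha*grad = -1.326
  prox(v) = soft_thresh(-1.326, 0.3514) = -0.9746
Iteration 2: beta = 0.3333, y = -0.9746 + 0.3333*(-0.9746 - 0.3783) = -1.4256
  grad(y) = 5.2977, v = y - alpha*grad = -2.1471
  prox(v) = soft_thresh(-2.1471, 0.3514) = -1.7957
Iteration 3: beta = 0.5, y = -1.7957 + 0.5*(-1.7957 + 0.9746) = -2.2063
  grad(y) = 2.1749, v = y - alpha*grad = -2.5025
  prox(v) = soft_thresh(-2.5025, 0.3514) = -2.1511
Iteration 4: beta = 0.6, y = -2.1511 + 0.6*(-2.1511 + 1.7957) = -2.3643
  grad(y) = 1.5427, v = y - alpha*grad = -2.5744
  prox(v) = soft_thresh(-2.5744, 0.3514) = -2.223
f(x_4) = 2*(-2.223)^2 + 11*(-2.223) + 2.58*|-2.223| = -8.8342


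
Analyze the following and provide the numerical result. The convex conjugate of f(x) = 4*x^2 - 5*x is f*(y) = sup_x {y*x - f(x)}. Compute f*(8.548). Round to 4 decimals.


f*(y) = sup_x {y*x - a*x^2 - b*x} = sup_x {(y-b)*x - a*x^2}
FOC: (y - b) - 2a*x = 0 => x* = (y - b)/(2a)
x* = (8.548 + 5)/(2*4) = 1.6935
f*(8.548) = (y-b)^2/(4a) = (8.548 + 5)^2/(4*4)
= 183.5483/16 = 11.4718


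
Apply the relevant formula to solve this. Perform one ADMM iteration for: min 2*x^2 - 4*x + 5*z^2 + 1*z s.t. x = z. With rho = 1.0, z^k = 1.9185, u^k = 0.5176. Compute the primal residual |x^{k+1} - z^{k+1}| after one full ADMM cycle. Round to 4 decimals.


ADMM iteration with rho = 1.0, z^k = 1.9185, u^k = 0.5176
Step 1: x-update.
Minimize 2*x^2 - 4*x + (1.0/2)*(x - 1.9185 + 0.5176)^2
FOC: (2*2 + 1.0)*x = 4 + 1.0*(1.9185 - 0.5176)
x^{k+1} = 1.0802
Step 2: z-update.
Minimize 5*z^2 + 1*z + (1.0/2)*(1.0802 - z + 0.5176)^2
FOC: (2*5 + 1.0)*z = -1 + 1.0*(1.0802 + 0.5176)
z^{k+1} = 0.0543
Step 3: u-update.
u^{k+1} = 0.5176 + 1.0802 - 0.0543 = 1.5434
Step 4: Primal residual = |1.0802 - 0.0543| = 1.0258


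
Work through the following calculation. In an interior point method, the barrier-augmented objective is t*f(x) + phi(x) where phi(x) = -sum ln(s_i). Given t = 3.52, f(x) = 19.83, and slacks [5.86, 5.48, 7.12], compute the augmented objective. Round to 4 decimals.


Step 1: Compute log-barrier.
ln values: [1.7681, 1.7011, 1.9629]
phi = -(1.7681 + 1.7011 + 1.9629) = -5.4322
Step 2: Compute augmented objective.
t*f(x) = 3.52*19.83 = 69.8016
Total = 69.8016 - 5.4322 = 64.3694


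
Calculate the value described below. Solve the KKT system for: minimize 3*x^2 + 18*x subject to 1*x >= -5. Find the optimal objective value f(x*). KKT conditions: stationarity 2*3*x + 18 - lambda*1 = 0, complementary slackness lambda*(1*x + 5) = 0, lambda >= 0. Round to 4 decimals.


Step 1: Try lambda = 0 (constraint inactive).
Stationarity: 2*3*x + 18 = 0
x* = -18/(2*3) = -3.0
Check constraint: 1*-3.0 = -3.0 >= -5 -- satisfied.
Step 2: Compute optimal value.
f(x*) = 3*(-3.0)^2 + 18*(-3.0) = -27.0


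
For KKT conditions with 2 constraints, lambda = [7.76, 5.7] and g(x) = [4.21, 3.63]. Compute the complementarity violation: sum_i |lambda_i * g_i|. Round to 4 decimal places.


KKT complementary slackness check:
lambda_1 * g_1 = 7.76 * 4.21 = 32.6696
lambda_2 * g_2 = 5.7 * 3.63 = 20.691
Total violation = 32.6696 + 20.691 = 53.3606


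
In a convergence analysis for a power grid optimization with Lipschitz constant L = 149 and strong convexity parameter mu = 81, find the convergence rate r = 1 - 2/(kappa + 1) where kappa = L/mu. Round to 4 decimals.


Step 1: Compute the condition number.
kappa = L/mu = 149/81 = 1.8395
Step 2: Compute the convergence rate.
r = 1 - 2/(kappa + 1) = 1 - 2*mu/(L + mu) = (L - mu)/(L + mu) = 68/230 = 0.2957


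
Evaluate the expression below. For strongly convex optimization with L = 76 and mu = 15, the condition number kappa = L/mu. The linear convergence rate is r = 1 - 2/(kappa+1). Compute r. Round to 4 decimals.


Step 1: Compute the condition number.
kappa = L/mu = 76/15 = 5.0667
Step 2: Compute the convergence rate.
r = 1 - 2/(kappa + 1) = 1 - 2*mu/(L + mu) = (L - mu)/(L + mu) = 61/91 = 0.6703


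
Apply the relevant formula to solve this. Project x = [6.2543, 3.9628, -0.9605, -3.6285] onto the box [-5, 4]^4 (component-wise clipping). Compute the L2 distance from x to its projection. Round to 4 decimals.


Project each component onto [-5, 4].
clip(6.2543) = 4.0, clip(3.9628) = 3.9628, clip(-0.9605) = -0.9605, clip(-3.6285) = -3.6285
Projection = [4.0, 3.9628, -0.9605, -3.6285]
Squared diffs: [5.0819, 0.0, 0.0, 0.0]
Distance = sqrt(5.0819) = 2.2543


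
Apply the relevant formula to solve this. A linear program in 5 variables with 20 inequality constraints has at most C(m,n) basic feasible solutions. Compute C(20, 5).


Each vertex corresponds to some choice of n active constraints out of m, so the number of vertices is at most C(m, n) = m! / (n!(m-n)!).
m = 20, n = 5
Numerator: 20 * 19 * 18 * 17 * 16
Denominator: 5! = 120
C(20, 5) = 15504


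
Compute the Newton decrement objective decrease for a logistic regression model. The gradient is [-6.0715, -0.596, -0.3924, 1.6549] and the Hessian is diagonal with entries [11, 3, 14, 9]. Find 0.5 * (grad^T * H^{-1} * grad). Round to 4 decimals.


Step 1: H is diagonal, so H^(-1) * g = [-0.552, -0.1987, -0.028, 0.1839].
Step 2: g^T H^(-1) g = sum_i g_i^2 / H_ii
  = (-6.0715)^2/11 + (-0.596)^2/3 + (-0.3924)^2/14 + (1.6549)^2/9
  = 3.3512 + 0.1184 + 0.011 + 0.3043 = 3.7849
Step 3: Objective decrease = 0.5 * g^T H^(-1) g = 1.8924
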